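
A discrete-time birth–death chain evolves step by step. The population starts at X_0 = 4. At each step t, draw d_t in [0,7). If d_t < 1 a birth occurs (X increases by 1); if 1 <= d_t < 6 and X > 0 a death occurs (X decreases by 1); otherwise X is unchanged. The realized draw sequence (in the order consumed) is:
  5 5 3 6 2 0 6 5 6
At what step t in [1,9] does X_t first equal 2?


2

t=0: X=4, d=5 → death, X_1=3
t=1: X=3, d=5 → death, X_2=2
t=2: X=2, d=3 → death, X_3=1
t=3: X=1, d=6 → hold, X_4=1
t=4: X=1, d=2 → death, X_5=0
t=5: X=0, d=0 → birth, X_6=1
t=6: X=1, d=6 → hold, X_7=1
t=7: X=1, d=5 → death, X_8=0
t=8: X=0, d=6 → hold, X_9=0


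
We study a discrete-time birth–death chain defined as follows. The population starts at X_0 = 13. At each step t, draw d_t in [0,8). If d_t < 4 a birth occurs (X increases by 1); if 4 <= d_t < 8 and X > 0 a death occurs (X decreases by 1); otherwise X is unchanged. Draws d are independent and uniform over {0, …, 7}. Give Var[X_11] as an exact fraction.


11

X can drop by at most 1 per step and X_0 = 13 > T = 11, so X_t >= 13 − t >= 2 > 0 for every t <= 11: the floor at 0 (the 'and X > 0' condition) never binds. Hence X_11 = X_0 + Σ_{t<11} Y_t with i.i.d. increments Y_t = y(d_t) ∈ {+1, −1, 0}.
Outcome values over d=0..7: [1, 1, 1, 1, -1, -1, -1, -1]
Σy = 0, Σy² = 8, M = 8
μ = 0/8 = 0,  σ² = 8/8 − (0)² = 1
Independent increments: Var[X_11] = 11·σ² = 11·(1) = 11


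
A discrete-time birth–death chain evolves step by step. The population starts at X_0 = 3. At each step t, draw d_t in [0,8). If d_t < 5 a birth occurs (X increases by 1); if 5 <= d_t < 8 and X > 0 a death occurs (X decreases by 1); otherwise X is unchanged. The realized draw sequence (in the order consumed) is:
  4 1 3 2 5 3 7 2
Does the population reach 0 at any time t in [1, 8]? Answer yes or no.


t=0: X=3, d=4 → birth, X_1=4
t=1: X=4, d=1 → birth, X_2=5
t=2: X=5, d=3 → birth, X_3=6
t=3: X=6, d=2 → birth, X_4=7
t=4: X=7, d=5 → death, X_5=6
t=5: X=6, d=3 → birth, X_6=7
t=6: X=7, d=7 → death, X_7=6
t=7: X=6, d=2 → birth, X_8=7

no


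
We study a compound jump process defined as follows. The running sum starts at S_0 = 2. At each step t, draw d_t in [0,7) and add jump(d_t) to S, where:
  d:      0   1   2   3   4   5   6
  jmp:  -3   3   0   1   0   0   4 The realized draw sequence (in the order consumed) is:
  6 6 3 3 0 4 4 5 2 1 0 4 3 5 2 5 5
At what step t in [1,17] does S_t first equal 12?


4

t=0: S=2, d=6, jump=4, S_1=6
t=1: S=6, d=6, jump=4, S_2=10
t=2: S=10, d=3, jump=1, S_3=11
t=3: S=11, d=3, jump=1, S_4=12
t=4: S=12, d=0, jump=-3, S_5=9
t=5: S=9, d=4, jump=0, S_6=9
t=6: S=9, d=4, jump=0, S_7=9
t=7: S=9, d=5, jump=0, S_8=9
t=8: S=9, d=2, jump=0, S_9=9
t=9: S=9, d=1, jump=3, S_10=12
t=10: S=12, d=0, jump=-3, S_11=9
t=11: S=9, d=4, jump=0, S_12=9
t=12: S=9, d=3, jump=1, S_13=10
t=13: S=10, d=5, jump=0, S_14=10
t=14: S=10, d=2, jump=0, S_15=10
t=15: S=10, d=5, jump=0, S_16=10
t=16: S=10, d=5, jump=0, S_17=10


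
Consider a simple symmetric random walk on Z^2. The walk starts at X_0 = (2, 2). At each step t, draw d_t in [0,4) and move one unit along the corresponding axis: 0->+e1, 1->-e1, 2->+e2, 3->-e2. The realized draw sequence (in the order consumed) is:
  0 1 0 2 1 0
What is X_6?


t=0: X=(2, 2), d=0 → +e1, X_1=(3, 2)
t=1: X=(3, 2), d=1 → -e1, X_2=(2, 2)
t=2: X=(2, 2), d=0 → +e1, X_3=(3, 2)
t=3: X=(3, 2), d=2 → +e2, X_4=(3, 3)
t=4: X=(3, 3), d=1 → -e1, X_5=(2, 3)
t=5: X=(2, 3), d=0 → +e1, X_6=(3, 3)

(3, 3)


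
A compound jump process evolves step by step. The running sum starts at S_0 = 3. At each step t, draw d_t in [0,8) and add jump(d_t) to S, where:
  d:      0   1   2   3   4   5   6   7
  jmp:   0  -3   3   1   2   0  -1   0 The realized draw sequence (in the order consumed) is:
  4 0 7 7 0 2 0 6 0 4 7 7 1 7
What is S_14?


t=0: S=3, d=4, jump=2, S_1=5
t=1: S=5, d=0, jump=0, S_2=5
t=2: S=5, d=7, jump=0, S_3=5
t=3: S=5, d=7, jump=0, S_4=5
t=4: S=5, d=0, jump=0, S_5=5
t=5: S=5, d=2, jump=3, S_6=8
t=6: S=8, d=0, jump=0, S_7=8
t=7: S=8, d=6, jump=-1, S_8=7
t=8: S=7, d=0, jump=0, S_9=7
t=9: S=7, d=4, jump=2, S_10=9
t=10: S=9, d=7, jump=0, S_11=9
t=11: S=9, d=7, jump=0, S_12=9
t=12: S=9, d=1, jump=-3, S_13=6
t=13: S=6, d=7, jump=0, S_14=6

6


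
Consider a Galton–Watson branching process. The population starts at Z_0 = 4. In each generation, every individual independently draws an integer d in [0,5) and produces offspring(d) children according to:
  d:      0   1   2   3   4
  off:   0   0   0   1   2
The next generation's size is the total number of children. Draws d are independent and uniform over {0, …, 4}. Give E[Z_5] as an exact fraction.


Outcome values over d=0..4: [0, 0, 0, 1, 2]
Σy = 3, Σy² = 5, M = 5
μ = 3/5 = 3/5,  σ² = 5/5 − (3/5)² = 16/25
E[Z_0] = 4
E[Z_1] = 3/5·E[Z_0] = 12/5
E[Z_2] = 3/5·E[Z_1] = 36/25
E[Z_3] = 3/5·E[Z_2] = 108/125
E[Z_4] = 3/5·E[Z_3] = 324/625
E[Z_5] = 3/5·E[Z_4] = 972/3125

972/3125


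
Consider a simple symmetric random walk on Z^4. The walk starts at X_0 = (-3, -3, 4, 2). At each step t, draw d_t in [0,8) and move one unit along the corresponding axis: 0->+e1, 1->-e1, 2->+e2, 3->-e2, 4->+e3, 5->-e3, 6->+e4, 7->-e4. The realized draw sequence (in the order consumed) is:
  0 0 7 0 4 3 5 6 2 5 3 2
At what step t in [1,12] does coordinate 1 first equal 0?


t=0: X=(-3, -3, 4, 2), d=0 → +e1, X_1=(-2, -3, 4, 2)
t=1: X=(-2, -3, 4, 2), d=0 → +e1, X_2=(-1, -3, 4, 2)
t=2: X=(-1, -3, 4, 2), d=7 → -e4, X_3=(-1, -3, 4, 1)
t=3: X=(-1, -3, 4, 1), d=0 → +e1, X_4=(0, -3, 4, 1)
t=4: X=(0, -3, 4, 1), d=4 → +e3, X_5=(0, -3, 5, 1)
t=5: X=(0, -3, 5, 1), d=3 → -e2, X_6=(0, -4, 5, 1)
t=6: X=(0, -4, 5, 1), d=5 → -e3, X_7=(0, -4, 4, 1)
t=7: X=(0, -4, 4, 1), d=6 → +e4, X_8=(0, -4, 4, 2)
t=8: X=(0, -4, 4, 2), d=2 → +e2, X_9=(0, -3, 4, 2)
t=9: X=(0, -3, 4, 2), d=5 → -e3, X_10=(0, -3, 3, 2)
t=10: X=(0, -3, 3, 2), d=3 → -e2, X_11=(0, -4, 3, 2)
t=11: X=(0, -4, 3, 2), d=2 → +e2, X_12=(0, -3, 3, 2)

4


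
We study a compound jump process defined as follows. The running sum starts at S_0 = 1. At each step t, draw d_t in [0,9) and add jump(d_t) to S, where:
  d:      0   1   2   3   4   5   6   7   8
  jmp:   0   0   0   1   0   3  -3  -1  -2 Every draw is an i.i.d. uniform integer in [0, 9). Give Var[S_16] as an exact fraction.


Outcome values over d=0..8: [0, 0, 0, 1, 0, 3, -3, -1, -2]
Σy = -2, Σy² = 24, M = 9
μ = -2/9 = -2/9,  σ² = 24/9 − (-2/9)² = 212/81
Independent increments: Var[S_16] = 16·σ² = 16·(212/81) = 3392/81

3392/81


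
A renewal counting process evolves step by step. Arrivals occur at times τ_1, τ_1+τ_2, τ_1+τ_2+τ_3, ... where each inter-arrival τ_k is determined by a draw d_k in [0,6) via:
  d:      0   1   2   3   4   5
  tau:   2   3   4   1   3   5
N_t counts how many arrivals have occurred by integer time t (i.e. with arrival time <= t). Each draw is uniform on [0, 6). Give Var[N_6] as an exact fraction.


1118719151/2176782336

Inter-arrival values over d=0..5: [2, 3, 4, 1, 3, 5]
Each d has probability 1/6, so the pmf of τ is: f(1) = 1/6, f(2) = 1/6, f(3) = 1/3, f(4) = 1/6, f(5) = 1/6
Let p_n(j) = P(N_n = j), with p_0 = [1]. Condition on τ_1: p_n(0) = P(τ > n), and for j >= 1, p_n(j) = Σ_{k<=n} f(k)·p_{n−k}(j−1)
p_1 = [5/6, 1/6]  (j = 0..1)
p_2 = [2/3, 11/36, 1/36]  (j = 0..2)
p_3 = [1/3, 7/12, 17/216, 1/216]  (j = 0..3)
p_4 = [1/6, 11/18, 11/54, 23/1296, 1/1296]  (j = 0..4)
p_5 = [0, 11/18, 71/216, 73/1296, 29/7776, 1/7776]  (j = 0..5)
p_6 = [0, 7/18, 103/216, 155/1296, 1/72, 35/46656, 1/46656]  (j = 0..6)
E[N_6] = Σ j·p_6(j) = 82153/46656;  E[N_6²] = Σ j²·p_6(j) = 168635/46656
Var[N_6] = 168635/46656 − (82153/46656)² = 1118719151/2176782336


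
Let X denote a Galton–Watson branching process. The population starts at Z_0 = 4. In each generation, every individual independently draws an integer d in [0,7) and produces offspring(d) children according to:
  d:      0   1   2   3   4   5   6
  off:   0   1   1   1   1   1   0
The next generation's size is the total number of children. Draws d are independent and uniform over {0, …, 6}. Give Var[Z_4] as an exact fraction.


Outcome values over d=0..6: [0, 1, 1, 1, 1, 1, 0]
Σy = 5, Σy² = 5, M = 7
μ = 5/7 = 5/7,  σ² = 5/7 − (5/7)² = 10/49
V_0 = 0, E_0 = 4
V_1 = 10/49·E_0 + (5/7)²·V_0 = 40/49;  E_1 = 20/7
V_2 = 10/49·E_1 + (5/7)²·V_1 = 2400/2401;  E_2 = 100/49
V_3 = 10/49·E_2 + (5/7)²·V_2 = 109000/117649;  E_3 = 500/343
V_4 = 10/49·E_3 + (5/7)²·V_3 = 4440000/5764801;  E_4 = 2500/2401

4440000/5764801


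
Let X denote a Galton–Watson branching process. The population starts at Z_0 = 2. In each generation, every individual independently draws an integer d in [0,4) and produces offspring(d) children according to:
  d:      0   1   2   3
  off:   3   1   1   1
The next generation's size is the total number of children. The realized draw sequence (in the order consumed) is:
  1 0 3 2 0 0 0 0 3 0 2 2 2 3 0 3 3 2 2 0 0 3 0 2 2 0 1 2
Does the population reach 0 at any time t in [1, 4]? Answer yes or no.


gen 0: Z_0=2, draws=[1, 0], offspring=[1, 3], Z_1=4
gen 1: Z_1=4, draws=[3, 2, 0, 0], offspring=[1, 1, 3, 3], Z_2=8
gen 2: Z_2=8, draws=[0, 0, 3, 0, 2, 2, 2, 3], offspring=[3, 3, 1, 3, 1, 1, 1, 1], Z_3=14
gen 3: Z_3=14, draws=[0, 3, 3, 2, 2, 0, 0, 3, 0, 2, 2, 0, 1, 2], offspring=[3, 1, 1, 1, 1, 3, 3, 1, 3, 1, 1, 3, 1, 1], Z_4=24

no


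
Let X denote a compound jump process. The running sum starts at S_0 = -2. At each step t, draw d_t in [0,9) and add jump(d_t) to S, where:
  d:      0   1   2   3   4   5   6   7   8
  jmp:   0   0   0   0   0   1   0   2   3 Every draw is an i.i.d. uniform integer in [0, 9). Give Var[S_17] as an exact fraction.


170/9

Outcome values over d=0..8: [0, 0, 0, 0, 0, 1, 0, 2, 3]
Σy = 6, Σy² = 14, M = 9
μ = 6/9 = 2/3,  σ² = 14/9 − (2/3)² = 10/9
Independent increments: Var[S_17] = 17·σ² = 17·(10/9) = 170/9


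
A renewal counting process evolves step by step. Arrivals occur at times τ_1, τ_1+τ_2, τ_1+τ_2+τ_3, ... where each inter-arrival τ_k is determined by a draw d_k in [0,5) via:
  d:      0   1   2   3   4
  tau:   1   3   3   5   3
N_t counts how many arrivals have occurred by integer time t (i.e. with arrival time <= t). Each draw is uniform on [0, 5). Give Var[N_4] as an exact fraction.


196864/390625

Inter-arrival values over d=0..4: [1, 3, 3, 5, 3]
Each d has probability 1/5, so the pmf of τ is: f(1) = 1/5, f(3) = 3/5, f(5) = 1/5
Let p_n(j) = P(N_n = j), with p_0 = [1]. Condition on τ_1: p_n(0) = P(τ > n), and for j >= 1, p_n(j) = Σ_{k<=n} f(k)·p_{n−k}(j−1)
p_1 = [4/5, 1/5]  (j = 0..1)
p_2 = [4/5, 4/25, 1/25]  (j = 0..2)
p_3 = [1/5, 19/25, 4/125, 1/125]  (j = 0..3)
p_4 = [1/5, 13/25, 34/125, 4/625, 1/625]  (j = 0..4)
E[N_4] = Σ j·p_4(j) = 681/625;  E[N_4²] = Σ j²·p_4(j) = 1057/625
Var[N_4] = 1057/625 − (681/625)² = 196864/390625


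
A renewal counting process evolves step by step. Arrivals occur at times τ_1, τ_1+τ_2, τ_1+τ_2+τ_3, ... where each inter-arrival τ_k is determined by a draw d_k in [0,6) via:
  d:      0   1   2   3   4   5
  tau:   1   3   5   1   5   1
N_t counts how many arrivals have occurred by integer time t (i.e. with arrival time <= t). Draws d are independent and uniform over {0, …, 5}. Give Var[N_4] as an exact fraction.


Inter-arrival values over d=0..5: [1, 3, 5, 1, 5, 1]
Each d has probability 1/6, so the pmf of τ is: f(1) = 1/2, f(3) = 1/6, f(5) = 1/3
Let p_n(j) = P(N_n = j), with p_0 = [1]. Condition on τ_1: p_n(0) = P(τ > n), and for j >= 1, p_n(j) = Σ_{k<=n} f(k)·p_{n−k}(j−1)
p_1 = [1/2, 1/2]  (j = 0..1)
p_2 = [1/2, 1/4, 1/4]  (j = 0..2)
p_3 = [1/3, 5/12, 1/8, 1/8]  (j = 0..3)
p_4 = [1/3, 1/4, 7/24, 1/16, 1/16]  (j = 0..4)
E[N_4] = Σ j·p_4(j) = 61/48;  E[N_4²] = Σ j²·p_4(j) = 143/48
Var[N_4] = 143/48 − (61/48)² = 3143/2304

3143/2304


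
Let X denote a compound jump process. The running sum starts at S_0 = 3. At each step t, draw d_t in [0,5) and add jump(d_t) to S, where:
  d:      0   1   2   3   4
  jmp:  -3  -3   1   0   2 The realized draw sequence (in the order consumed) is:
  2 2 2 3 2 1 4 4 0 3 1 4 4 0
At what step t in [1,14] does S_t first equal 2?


t=0: S=3, d=2, jump=1, S_1=4
t=1: S=4, d=2, jump=1, S_2=5
t=2: S=5, d=2, jump=1, S_3=6
t=3: S=6, d=3, jump=0, S_4=6
t=4: S=6, d=2, jump=1, S_5=7
t=5: S=7, d=1, jump=-3, S_6=4
t=6: S=4, d=4, jump=2, S_7=6
t=7: S=6, d=4, jump=2, S_8=8
t=8: S=8, d=0, jump=-3, S_9=5
t=9: S=5, d=3, jump=0, S_10=5
t=10: S=5, d=1, jump=-3, S_11=2
t=11: S=2, d=4, jump=2, S_12=4
t=12: S=4, d=4, jump=2, S_13=6
t=13: S=6, d=0, jump=-3, S_14=3

11


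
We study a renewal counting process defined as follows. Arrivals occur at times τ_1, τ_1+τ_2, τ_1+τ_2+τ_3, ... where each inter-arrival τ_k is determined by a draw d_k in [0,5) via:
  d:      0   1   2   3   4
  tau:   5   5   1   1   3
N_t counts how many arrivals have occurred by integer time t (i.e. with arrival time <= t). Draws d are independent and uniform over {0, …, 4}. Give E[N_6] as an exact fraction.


30174/15625

Inter-arrival values over d=0..4: [5, 5, 1, 1, 3]
Each d has probability 1/5, so the pmf of τ is: f(1) = 2/5, f(3) = 1/5, f(5) = 2/5
Renewal equation for m(n) = E[N_n]: condition on τ_1 = k (if k <= n, one arrival plus a fresh copy on the remaining n−k steps): m(n) = F(n) + Σ_{k<=n} f(k)·m(n−k), where F(n) = P(τ <= n) and m(0) = 0
m(1) = F(1) = 2/5
m(2) = F(2) + f(1)·m(1) = 2/5 + 2/5·2/5 = 14/25
m(3) = F(3) + f(1)·m(2) = 3/5 + 2/5·14/25 = 103/125
m(4) = F(4) + f(1)·m(3) + f(3)·m(1) = 3/5 + 2/5·103/125 + 1/5·2/5 = 631/625
m(5) = F(5) + f(1)·m(4) + f(3)·m(2) = 1 + 2/5·631/625 + 1/5·14/25 = 4737/3125
m(6) = F(6) + f(1)·m(5) + f(3)·m(3) + f(5)·m(1) = 1 + 2/5·4737/3125 + 1/5·103/125 + 2/5·2/5 = 30174/15625
E[N_6] = m(6) = 30174/15625


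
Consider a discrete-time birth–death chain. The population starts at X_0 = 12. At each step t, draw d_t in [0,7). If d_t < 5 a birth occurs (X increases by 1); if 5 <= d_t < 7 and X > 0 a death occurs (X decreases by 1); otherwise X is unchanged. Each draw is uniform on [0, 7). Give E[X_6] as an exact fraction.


X can drop by at most 1 per step and X_0 = 12 > T = 6, so X_t >= 12 − t >= 6 > 0 for every t <= 6: the floor at 0 (the 'and X > 0' condition) never binds. Hence X_6 = X_0 + Σ_{t<6} Y_t with i.i.d. increments Y_t = y(d_t) ∈ {+1, −1, 0}.
Outcome values over d=0..6: [1, 1, 1, 1, 1, -1, -1]
Σy = 3, Σy² = 7, M = 7
μ = 3/7 = 3/7,  σ² = 7/7 − (3/7)² = 40/49
E[X_6] = 12 + 6·(3/7) = 102/7

102/7


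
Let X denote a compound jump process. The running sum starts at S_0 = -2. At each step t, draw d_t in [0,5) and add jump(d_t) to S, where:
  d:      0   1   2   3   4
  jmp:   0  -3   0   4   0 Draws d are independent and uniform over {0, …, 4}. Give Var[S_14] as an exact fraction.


1736/25

Outcome values over d=0..4: [0, -3, 0, 4, 0]
Σy = 1, Σy² = 25, M = 5
μ = 1/5 = 1/5,  σ² = 25/5 − (1/5)² = 124/25
Independent increments: Var[S_14] = 14·σ² = 14·(124/25) = 1736/25


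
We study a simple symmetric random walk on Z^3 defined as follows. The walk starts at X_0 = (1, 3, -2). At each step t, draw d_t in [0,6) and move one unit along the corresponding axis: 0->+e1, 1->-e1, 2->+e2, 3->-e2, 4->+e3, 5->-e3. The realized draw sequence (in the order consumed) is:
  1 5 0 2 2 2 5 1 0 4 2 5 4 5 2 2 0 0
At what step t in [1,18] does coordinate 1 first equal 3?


t=0: X=(1, 3, -2), d=1 → -e1, X_1=(0, 3, -2)
t=1: X=(0, 3, -2), d=5 → -e3, X_2=(0, 3, -3)
t=2: X=(0, 3, -3), d=0 → +e1, X_3=(1, 3, -3)
t=3: X=(1, 3, -3), d=2 → +e2, X_4=(1, 4, -3)
t=4: X=(1, 4, -3), d=2 → +e2, X_5=(1, 5, -3)
t=5: X=(1, 5, -3), d=2 → +e2, X_6=(1, 6, -3)
t=6: X=(1, 6, -3), d=5 → -e3, X_7=(1, 6, -4)
t=7: X=(1, 6, -4), d=1 → -e1, X_8=(0, 6, -4)
t=8: X=(0, 6, -4), d=0 → +e1, X_9=(1, 6, -4)
t=9: X=(1, 6, -4), d=4 → +e3, X_10=(1, 6, -3)
t=10: X=(1, 6, -3), d=2 → +e2, X_11=(1, 7, -3)
t=11: X=(1, 7, -3), d=5 → -e3, X_12=(1, 7, -4)
t=12: X=(1, 7, -4), d=4 → +e3, X_13=(1, 7, -3)
t=13: X=(1, 7, -3), d=5 → -e3, X_14=(1, 7, -4)
t=14: X=(1, 7, -4), d=2 → +e2, X_15=(1, 8, -4)
t=15: X=(1, 8, -4), d=2 → +e2, X_16=(1, 9, -4)
t=16: X=(1, 9, -4), d=0 → +e1, X_17=(2, 9, -4)
t=17: X=(2, 9, -4), d=0 → +e1, X_18=(3, 9, -4)

18


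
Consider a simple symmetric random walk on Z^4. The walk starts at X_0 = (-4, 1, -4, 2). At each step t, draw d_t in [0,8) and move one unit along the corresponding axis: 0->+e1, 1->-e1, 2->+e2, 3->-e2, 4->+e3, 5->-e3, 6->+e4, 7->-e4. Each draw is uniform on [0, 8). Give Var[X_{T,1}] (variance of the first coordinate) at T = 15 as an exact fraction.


15/4

Outcome values over d=0..7: [1, -1, 0, 0, 0, 0, 0, 0]
Σy = 0, Σy² = 2, M = 8
μ = 0/8 = 0,  σ² = 2/8 − (0)² = 1/4
Independent increments: Var[X_15] = 15·σ² = 15·(1/4) = 15/4


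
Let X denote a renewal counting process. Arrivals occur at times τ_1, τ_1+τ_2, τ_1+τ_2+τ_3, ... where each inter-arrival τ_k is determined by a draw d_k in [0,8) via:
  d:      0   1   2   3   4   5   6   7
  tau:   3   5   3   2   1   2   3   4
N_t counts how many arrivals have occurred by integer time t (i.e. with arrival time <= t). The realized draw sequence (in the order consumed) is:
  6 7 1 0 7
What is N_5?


1

draw d_1=6: τ_1=3, arrival time A_1=3
draw d_2=7: τ_2=4, arrival time A_2=7
draw d_3=1: τ_3=5, arrival time A_3=12
draw d_4=0: τ_4=3, arrival time A_4=15
draw d_5=7: τ_5=4, arrival time A_5=19
N_t over t=0..5: 0:0 1:0 2:0 3:1 4:1 5:1


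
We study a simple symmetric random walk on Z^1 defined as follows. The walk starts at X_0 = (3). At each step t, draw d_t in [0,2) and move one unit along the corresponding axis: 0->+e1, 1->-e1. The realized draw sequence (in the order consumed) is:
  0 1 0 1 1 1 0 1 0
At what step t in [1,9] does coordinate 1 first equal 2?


t=0: X=(3), d=0 → +e1, X_1=(4)
t=1: X=(4), d=1 → -e1, X_2=(3)
t=2: X=(3), d=0 → +e1, X_3=(4)
t=3: X=(4), d=1 → -e1, X_4=(3)
t=4: X=(3), d=1 → -e1, X_5=(2)
t=5: X=(2), d=1 → -e1, X_6=(1)
t=6: X=(1), d=0 → +e1, X_7=(2)
t=7: X=(2), d=1 → -e1, X_8=(1)
t=8: X=(1), d=0 → +e1, X_9=(2)

5


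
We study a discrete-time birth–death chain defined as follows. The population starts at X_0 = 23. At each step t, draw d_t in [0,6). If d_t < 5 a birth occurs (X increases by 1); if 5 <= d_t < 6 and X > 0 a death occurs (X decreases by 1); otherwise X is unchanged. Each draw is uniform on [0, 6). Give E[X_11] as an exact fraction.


91/3

X can drop by at most 1 per step and X_0 = 23 > T = 11, so X_t >= 23 − t >= 12 > 0 for every t <= 11: the floor at 0 (the 'and X > 0' condition) never binds. Hence X_11 = X_0 + Σ_{t<11} Y_t with i.i.d. increments Y_t = y(d_t) ∈ {+1, −1, 0}.
Outcome values over d=0..5: [1, 1, 1, 1, 1, -1]
Σy = 4, Σy² = 6, M = 6
μ = 4/6 = 2/3,  σ² = 6/6 − (2/3)² = 5/9
E[X_11] = 23 + 11·(2/3) = 91/3


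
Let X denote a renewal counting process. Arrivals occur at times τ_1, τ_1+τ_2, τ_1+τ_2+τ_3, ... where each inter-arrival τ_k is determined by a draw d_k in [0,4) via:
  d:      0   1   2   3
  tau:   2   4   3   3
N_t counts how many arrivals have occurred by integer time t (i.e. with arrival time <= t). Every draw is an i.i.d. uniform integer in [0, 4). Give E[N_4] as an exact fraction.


17/16

Inter-arrival values over d=0..3: [2, 4, 3, 3]
Each d has probability 1/4, so the pmf of τ is: f(2) = 1/4, f(3) = 1/2, f(4) = 1/4
Renewal equation for m(n) = E[N_n]: condition on τ_1 = k (if k <= n, one arrival plus a fresh copy on the remaining n−k steps): m(n) = F(n) + Σ_{k<=n} f(k)·m(n−k), where F(n) = P(τ <= n) and m(0) = 0
m(1) = F(1) = 0
m(2) = F(2) = 1/4
m(3) = F(3) = 3/4
m(4) = F(4) + f(2)·m(2) = 1 + 1/4·1/4 = 17/16
E[N_4] = m(4) = 17/16


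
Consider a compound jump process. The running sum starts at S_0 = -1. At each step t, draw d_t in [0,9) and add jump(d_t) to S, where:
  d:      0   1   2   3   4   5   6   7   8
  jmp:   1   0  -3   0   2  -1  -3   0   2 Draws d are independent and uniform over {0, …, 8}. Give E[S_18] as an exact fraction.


Outcome values over d=0..8: [1, 0, -3, 0, 2, -1, -3, 0, 2]
Σy = -2, Σy² = 28, M = 9
μ = -2/9 = -2/9,  σ² = 28/9 − (-2/9)² = 248/81
E[S_18] = -1 + 18·(-2/9) = -5

-5


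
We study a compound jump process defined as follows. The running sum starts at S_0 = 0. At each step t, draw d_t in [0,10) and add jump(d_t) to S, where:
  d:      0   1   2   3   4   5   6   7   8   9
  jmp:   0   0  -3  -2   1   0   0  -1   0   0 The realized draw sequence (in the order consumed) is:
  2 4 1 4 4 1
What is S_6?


0

t=0: S=0, d=2, jump=-3, S_1=-3
t=1: S=-3, d=4, jump=1, S_2=-2
t=2: S=-2, d=1, jump=0, S_3=-2
t=3: S=-2, d=4, jump=1, S_4=-1
t=4: S=-1, d=4, jump=1, S_5=0
t=5: S=0, d=1, jump=0, S_6=0


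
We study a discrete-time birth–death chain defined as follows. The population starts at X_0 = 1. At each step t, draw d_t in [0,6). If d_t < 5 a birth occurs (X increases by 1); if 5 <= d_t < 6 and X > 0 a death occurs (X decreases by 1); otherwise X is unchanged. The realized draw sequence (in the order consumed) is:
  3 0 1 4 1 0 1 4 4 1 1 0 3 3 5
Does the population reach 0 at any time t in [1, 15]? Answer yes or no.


no

t=0: X=1, d=3 → birth, X_1=2
t=1: X=2, d=0 → birth, X_2=3
t=2: X=3, d=1 → birth, X_3=4
t=3: X=4, d=4 → birth, X_4=5
t=4: X=5, d=1 → birth, X_5=6
t=5: X=6, d=0 → birth, X_6=7
t=6: X=7, d=1 → birth, X_7=8
t=7: X=8, d=4 → birth, X_8=9
t=8: X=9, d=4 → birth, X_9=10
t=9: X=10, d=1 → birth, X_10=11
t=10: X=11, d=1 → birth, X_11=12
t=11: X=12, d=0 → birth, X_12=13
t=12: X=13, d=3 → birth, X_13=14
t=13: X=14, d=3 → birth, X_14=15
t=14: X=15, d=5 → death, X_15=14


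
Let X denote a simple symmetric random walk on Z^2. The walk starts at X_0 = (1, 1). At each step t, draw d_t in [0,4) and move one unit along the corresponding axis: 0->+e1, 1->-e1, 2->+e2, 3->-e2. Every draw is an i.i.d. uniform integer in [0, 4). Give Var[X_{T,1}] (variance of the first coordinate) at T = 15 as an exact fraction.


Outcome values over d=0..3: [1, -1, 0, 0]
Σy = 0, Σy² = 2, M = 4
μ = 0/4 = 0,  σ² = 2/4 − (0)² = 1/2
Independent increments: Var[X_15] = 15·σ² = 15·(1/2) = 15/2

15/2


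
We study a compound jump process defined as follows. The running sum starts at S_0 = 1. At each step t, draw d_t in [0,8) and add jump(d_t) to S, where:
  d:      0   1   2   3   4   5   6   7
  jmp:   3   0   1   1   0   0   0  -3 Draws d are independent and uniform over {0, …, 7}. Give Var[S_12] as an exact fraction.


117/4

Outcome values over d=0..7: [3, 0, 1, 1, 0, 0, 0, -3]
Σy = 2, Σy² = 20, M = 8
μ = 2/8 = 1/4,  σ² = 20/8 − (1/4)² = 39/16
Independent increments: Var[S_12] = 12·σ² = 12·(39/16) = 117/4


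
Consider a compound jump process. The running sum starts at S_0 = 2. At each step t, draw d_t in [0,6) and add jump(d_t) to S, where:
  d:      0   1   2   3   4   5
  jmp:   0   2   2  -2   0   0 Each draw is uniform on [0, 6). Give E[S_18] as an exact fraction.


8

Outcome values over d=0..5: [0, 2, 2, -2, 0, 0]
Σy = 2, Σy² = 12, M = 6
μ = 2/6 = 1/3,  σ² = 12/6 − (1/3)² = 17/9
E[S_18] = 2 + 18·(1/3) = 8


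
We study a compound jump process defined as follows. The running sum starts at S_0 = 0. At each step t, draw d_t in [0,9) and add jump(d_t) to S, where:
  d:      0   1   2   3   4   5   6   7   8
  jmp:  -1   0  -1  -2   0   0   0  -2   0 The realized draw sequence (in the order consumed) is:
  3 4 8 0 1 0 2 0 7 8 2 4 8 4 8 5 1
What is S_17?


t=0: S=0, d=3, jump=-2, S_1=-2
t=1: S=-2, d=4, jump=0, S_2=-2
t=2: S=-2, d=8, jump=0, S_3=-2
t=3: S=-2, d=0, jump=-1, S_4=-3
t=4: S=-3, d=1, jump=0, S_5=-3
t=5: S=-3, d=0, jump=-1, S_6=-4
t=6: S=-4, d=2, jump=-1, S_7=-5
t=7: S=-5, d=0, jump=-1, S_8=-6
t=8: S=-6, d=7, jump=-2, S_9=-8
t=9: S=-8, d=8, jump=0, S_10=-8
t=10: S=-8, d=2, jump=-1, S_11=-9
t=11: S=-9, d=4, jump=0, S_12=-9
t=12: S=-9, d=8, jump=0, S_13=-9
t=13: S=-9, d=4, jump=0, S_14=-9
t=14: S=-9, d=8, jump=0, S_15=-9
t=15: S=-9, d=5, jump=0, S_16=-9
t=16: S=-9, d=1, jump=0, S_17=-9

-9


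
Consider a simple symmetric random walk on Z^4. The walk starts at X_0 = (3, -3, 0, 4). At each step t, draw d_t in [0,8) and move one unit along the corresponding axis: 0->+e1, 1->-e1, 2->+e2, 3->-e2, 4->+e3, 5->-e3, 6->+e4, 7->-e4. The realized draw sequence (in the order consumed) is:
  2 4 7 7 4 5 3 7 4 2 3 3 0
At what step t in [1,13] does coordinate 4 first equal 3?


3

t=0: X=(3, -3, 0, 4), d=2 → +e2, X_1=(3, -2, 0, 4)
t=1: X=(3, -2, 0, 4), d=4 → +e3, X_2=(3, -2, 1, 4)
t=2: X=(3, -2, 1, 4), d=7 → -e4, X_3=(3, -2, 1, 3)
t=3: X=(3, -2, 1, 3), d=7 → -e4, X_4=(3, -2, 1, 2)
t=4: X=(3, -2, 1, 2), d=4 → +e3, X_5=(3, -2, 2, 2)
t=5: X=(3, -2, 2, 2), d=5 → -e3, X_6=(3, -2, 1, 2)
t=6: X=(3, -2, 1, 2), d=3 → -e2, X_7=(3, -3, 1, 2)
t=7: X=(3, -3, 1, 2), d=7 → -e4, X_8=(3, -3, 1, 1)
t=8: X=(3, -3, 1, 1), d=4 → +e3, X_9=(3, -3, 2, 1)
t=9: X=(3, -3, 2, 1), d=2 → +e2, X_10=(3, -2, 2, 1)
t=10: X=(3, -2, 2, 1), d=3 → -e2, X_11=(3, -3, 2, 1)
t=11: X=(3, -3, 2, 1), d=3 → -e2, X_12=(3, -4, 2, 1)
t=12: X=(3, -4, 2, 1), d=0 → +e1, X_13=(4, -4, 2, 1)


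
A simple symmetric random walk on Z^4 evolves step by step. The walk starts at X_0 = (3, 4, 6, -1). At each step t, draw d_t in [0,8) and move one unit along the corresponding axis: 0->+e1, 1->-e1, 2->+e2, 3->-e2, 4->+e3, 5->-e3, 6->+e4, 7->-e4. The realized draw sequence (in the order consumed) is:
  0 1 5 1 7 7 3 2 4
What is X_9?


t=0: X=(3, 4, 6, -1), d=0 → +e1, X_1=(4, 4, 6, -1)
t=1: X=(4, 4, 6, -1), d=1 → -e1, X_2=(3, 4, 6, -1)
t=2: X=(3, 4, 6, -1), d=5 → -e3, X_3=(3, 4, 5, -1)
t=3: X=(3, 4, 5, -1), d=1 → -e1, X_4=(2, 4, 5, -1)
t=4: X=(2, 4, 5, -1), d=7 → -e4, X_5=(2, 4, 5, -2)
t=5: X=(2, 4, 5, -2), d=7 → -e4, X_6=(2, 4, 5, -3)
t=6: X=(2, 4, 5, -3), d=3 → -e2, X_7=(2, 3, 5, -3)
t=7: X=(2, 3, 5, -3), d=2 → +e2, X_8=(2, 4, 5, -3)
t=8: X=(2, 4, 5, -3), d=4 → +e3, X_9=(2, 4, 6, -3)

(2, 4, 6, -3)


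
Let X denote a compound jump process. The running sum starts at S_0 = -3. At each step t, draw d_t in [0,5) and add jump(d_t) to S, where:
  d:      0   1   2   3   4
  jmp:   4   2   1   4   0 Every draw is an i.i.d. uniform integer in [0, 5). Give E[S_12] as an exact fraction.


Outcome values over d=0..4: [4, 2, 1, 4, 0]
Σy = 11, Σy² = 37, M = 5
μ = 11/5 = 11/5,  σ² = 37/5 − (11/5)² = 64/25
E[S_12] = -3 + 12·(11/5) = 117/5

117/5


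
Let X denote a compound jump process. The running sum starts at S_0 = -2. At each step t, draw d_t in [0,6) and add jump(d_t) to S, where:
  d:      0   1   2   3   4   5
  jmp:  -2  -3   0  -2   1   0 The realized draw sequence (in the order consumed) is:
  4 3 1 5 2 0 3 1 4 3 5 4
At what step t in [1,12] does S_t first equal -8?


t=0: S=-2, d=4, jump=1, S_1=-1
t=1: S=-1, d=3, jump=-2, S_2=-3
t=2: S=-3, d=1, jump=-3, S_3=-6
t=3: S=-6, d=5, jump=0, S_4=-6
t=4: S=-6, d=2, jump=0, S_5=-6
t=5: S=-6, d=0, jump=-2, S_6=-8
t=6: S=-8, d=3, jump=-2, S_7=-10
t=7: S=-10, d=1, jump=-3, S_8=-13
t=8: S=-13, d=4, jump=1, S_9=-12
t=9: S=-12, d=3, jump=-2, S_10=-14
t=10: S=-14, d=5, jump=0, S_11=-14
t=11: S=-14, d=4, jump=1, S_12=-13

6


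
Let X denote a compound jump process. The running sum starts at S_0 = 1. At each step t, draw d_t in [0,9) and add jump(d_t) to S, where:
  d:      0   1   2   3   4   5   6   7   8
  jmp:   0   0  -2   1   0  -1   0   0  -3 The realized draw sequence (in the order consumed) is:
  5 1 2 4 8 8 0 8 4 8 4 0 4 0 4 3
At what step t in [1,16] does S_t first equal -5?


t=0: S=1, d=5, jump=-1, S_1=0
t=1: S=0, d=1, jump=0, S_2=0
t=2: S=0, d=2, jump=-2, S_3=-2
t=3: S=-2, d=4, jump=0, S_4=-2
t=4: S=-2, d=8, jump=-3, S_5=-5
t=5: S=-5, d=8, jump=-3, S_6=-8
t=6: S=-8, d=0, jump=0, S_7=-8
t=7: S=-8, d=8, jump=-3, S_8=-11
t=8: S=-11, d=4, jump=0, S_9=-11
t=9: S=-11, d=8, jump=-3, S_10=-14
t=10: S=-14, d=4, jump=0, S_11=-14
t=11: S=-14, d=0, jump=0, S_12=-14
t=12: S=-14, d=4, jump=0, S_13=-14
t=13: S=-14, d=0, jump=0, S_14=-14
t=14: S=-14, d=4, jump=0, S_15=-14
t=15: S=-14, d=3, jump=1, S_16=-13

5


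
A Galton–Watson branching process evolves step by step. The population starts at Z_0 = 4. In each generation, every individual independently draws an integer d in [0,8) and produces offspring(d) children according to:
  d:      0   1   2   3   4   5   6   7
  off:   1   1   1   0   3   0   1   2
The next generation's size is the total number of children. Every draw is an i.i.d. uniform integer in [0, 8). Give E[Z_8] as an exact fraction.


43046721/4194304

Outcome values over d=0..7: [1, 1, 1, 0, 3, 0, 1, 2]
Σy = 9, Σy² = 17, M = 8
μ = 9/8 = 9/8,  σ² = 17/8 − (9/8)² = 55/64
E[Z_0] = 4
E[Z_1] = 9/8·E[Z_0] = 9/2
E[Z_2] = 9/8·E[Z_1] = 81/16
E[Z_3] = 9/8·E[Z_2] = 729/128
E[Z_4] = 9/8·E[Z_3] = 6561/1024
E[Z_5] = 9/8·E[Z_4] = 59049/8192
E[Z_6] = 9/8·E[Z_5] = 531441/65536
E[Z_7] = 9/8·E[Z_6] = 4782969/524288
E[Z_8] = 9/8·E[Z_7] = 43046721/4194304


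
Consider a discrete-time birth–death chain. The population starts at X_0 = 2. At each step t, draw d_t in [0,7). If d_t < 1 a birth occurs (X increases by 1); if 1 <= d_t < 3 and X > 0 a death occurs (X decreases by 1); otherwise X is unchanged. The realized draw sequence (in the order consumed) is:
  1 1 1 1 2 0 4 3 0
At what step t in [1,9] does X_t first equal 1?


1

t=0: X=2, d=1 → death, X_1=1
t=1: X=1, d=1 → death, X_2=0
t=2: X=0, d=1 → hold, X_3=0
t=3: X=0, d=1 → hold, X_4=0
t=4: X=0, d=2 → hold, X_5=0
t=5: X=0, d=0 → birth, X_6=1
t=6: X=1, d=4 → hold, X_7=1
t=7: X=1, d=3 → hold, X_8=1
t=8: X=1, d=0 → birth, X_9=2


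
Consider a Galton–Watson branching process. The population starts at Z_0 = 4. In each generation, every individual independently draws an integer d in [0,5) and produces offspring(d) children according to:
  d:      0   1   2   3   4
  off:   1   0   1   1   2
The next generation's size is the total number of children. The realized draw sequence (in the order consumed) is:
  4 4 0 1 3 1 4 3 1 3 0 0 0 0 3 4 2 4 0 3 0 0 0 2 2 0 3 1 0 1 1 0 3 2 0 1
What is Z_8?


2

gen 0: Z_0=4, draws=[4, 4, 0, 1], offspring=[2, 2, 1, 0], Z_1=5
gen 1: Z_1=5, draws=[3, 1, 4, 3, 1], offspring=[1, 0, 2, 1, 0], Z_2=4
gen 2: Z_2=4, draws=[3, 0, 0, 0], offspring=[1, 1, 1, 1], Z_3=4
gen 3: Z_3=4, draws=[0, 3, 4, 2], offspring=[1, 1, 2, 1], Z_4=5
gen 4: Z_4=5, draws=[4, 0, 3, 0, 0], offspring=[2, 1, 1, 1, 1], Z_5=6
gen 5: Z_5=6, draws=[0, 2, 2, 0, 3, 1], offspring=[1, 1, 1, 1, 1, 0], Z_6=5
gen 6: Z_6=5, draws=[0, 1, 1, 0, 3], offspring=[1, 0, 0, 1, 1], Z_7=3
gen 7: Z_7=3, draws=[2, 0, 1], offspring=[1, 1, 0], Z_8=2


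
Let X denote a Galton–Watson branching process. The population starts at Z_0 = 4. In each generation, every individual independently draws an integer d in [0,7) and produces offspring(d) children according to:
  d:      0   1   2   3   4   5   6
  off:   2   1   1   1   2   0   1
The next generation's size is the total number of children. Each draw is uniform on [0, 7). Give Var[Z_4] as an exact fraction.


69427200/5764801

Outcome values over d=0..6: [2, 1, 1, 1, 2, 0, 1]
Σy = 8, Σy² = 12, M = 7
μ = 8/7 = 8/7,  σ² = 12/7 − (8/7)² = 20/49
V_0 = 0, E_0 = 4
V_1 = 20/49·E_0 + (8/7)²·V_0 = 80/49;  E_1 = 32/7
V_2 = 20/49·E_1 + (8/7)²·V_1 = 9600/2401;  E_2 = 256/49
V_3 = 20/49·E_2 + (8/7)²·V_2 = 865280/117649;  E_3 = 2048/343
V_4 = 20/49·E_3 + (8/7)²·V_3 = 69427200/5764801;  E_4 = 16384/2401


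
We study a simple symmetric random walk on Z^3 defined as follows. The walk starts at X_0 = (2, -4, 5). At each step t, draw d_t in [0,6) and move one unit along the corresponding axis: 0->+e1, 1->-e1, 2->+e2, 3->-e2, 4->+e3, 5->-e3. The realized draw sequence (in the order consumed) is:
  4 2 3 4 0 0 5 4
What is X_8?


(4, -4, 7)

t=0: X=(2, -4, 5), d=4 → +e3, X_1=(2, -4, 6)
t=1: X=(2, -4, 6), d=2 → +e2, X_2=(2, -3, 6)
t=2: X=(2, -3, 6), d=3 → -e2, X_3=(2, -4, 6)
t=3: X=(2, -4, 6), d=4 → +e3, X_4=(2, -4, 7)
t=4: X=(2, -4, 7), d=0 → +e1, X_5=(3, -4, 7)
t=5: X=(3, -4, 7), d=0 → +e1, X_6=(4, -4, 7)
t=6: X=(4, -4, 7), d=5 → -e3, X_7=(4, -4, 6)
t=7: X=(4, -4, 6), d=4 → +e3, X_8=(4, -4, 7)


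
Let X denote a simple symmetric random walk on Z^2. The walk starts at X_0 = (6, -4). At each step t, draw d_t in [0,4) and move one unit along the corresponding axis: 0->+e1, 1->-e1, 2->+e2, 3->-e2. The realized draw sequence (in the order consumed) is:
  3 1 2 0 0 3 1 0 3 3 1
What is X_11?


t=0: X=(6, -4), d=3 → -e2, X_1=(6, -5)
t=1: X=(6, -5), d=1 → -e1, X_2=(5, -5)
t=2: X=(5, -5), d=2 → +e2, X_3=(5, -4)
t=3: X=(5, -4), d=0 → +e1, X_4=(6, -4)
t=4: X=(6, -4), d=0 → +e1, X_5=(7, -4)
t=5: X=(7, -4), d=3 → -e2, X_6=(7, -5)
t=6: X=(7, -5), d=1 → -e1, X_7=(6, -5)
t=7: X=(6, -5), d=0 → +e1, X_8=(7, -5)
t=8: X=(7, -5), d=3 → -e2, X_9=(7, -6)
t=9: X=(7, -6), d=3 → -e2, X_10=(7, -7)
t=10: X=(7, -7), d=1 → -e1, X_11=(6, -7)

(6, -7)


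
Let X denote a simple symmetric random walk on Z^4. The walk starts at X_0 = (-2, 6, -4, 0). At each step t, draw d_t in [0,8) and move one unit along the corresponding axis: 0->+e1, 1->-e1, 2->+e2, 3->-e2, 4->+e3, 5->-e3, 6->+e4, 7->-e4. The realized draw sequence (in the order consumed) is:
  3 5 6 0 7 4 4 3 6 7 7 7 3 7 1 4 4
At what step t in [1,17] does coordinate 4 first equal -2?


12

t=0: X=(-2, 6, -4, 0), d=3 → -e2, X_1=(-2, 5, -4, 0)
t=1: X=(-2, 5, -4, 0), d=5 → -e3, X_2=(-2, 5, -5, 0)
t=2: X=(-2, 5, -5, 0), d=6 → +e4, X_3=(-2, 5, -5, 1)
t=3: X=(-2, 5, -5, 1), d=0 → +e1, X_4=(-1, 5, -5, 1)
t=4: X=(-1, 5, -5, 1), d=7 → -e4, X_5=(-1, 5, -5, 0)
t=5: X=(-1, 5, -5, 0), d=4 → +e3, X_6=(-1, 5, -4, 0)
t=6: X=(-1, 5, -4, 0), d=4 → +e3, X_7=(-1, 5, -3, 0)
t=7: X=(-1, 5, -3, 0), d=3 → -e2, X_8=(-1, 4, -3, 0)
t=8: X=(-1, 4, -3, 0), d=6 → +e4, X_9=(-1, 4, -3, 1)
t=9: X=(-1, 4, -3, 1), d=7 → -e4, X_10=(-1, 4, -3, 0)
t=10: X=(-1, 4, -3, 0), d=7 → -e4, X_11=(-1, 4, -3, -1)
t=11: X=(-1, 4, -3, -1), d=7 → -e4, X_12=(-1, 4, -3, -2)
t=12: X=(-1, 4, -3, -2), d=3 → -e2, X_13=(-1, 3, -3, -2)
t=13: X=(-1, 3, -3, -2), d=7 → -e4, X_14=(-1, 3, -3, -3)
t=14: X=(-1, 3, -3, -3), d=1 → -e1, X_15=(-2, 3, -3, -3)
t=15: X=(-2, 3, -3, -3), d=4 → +e3, X_16=(-2, 3, -2, -3)
t=16: X=(-2, 3, -2, -3), d=4 → +e3, X_17=(-2, 3, -1, -3)


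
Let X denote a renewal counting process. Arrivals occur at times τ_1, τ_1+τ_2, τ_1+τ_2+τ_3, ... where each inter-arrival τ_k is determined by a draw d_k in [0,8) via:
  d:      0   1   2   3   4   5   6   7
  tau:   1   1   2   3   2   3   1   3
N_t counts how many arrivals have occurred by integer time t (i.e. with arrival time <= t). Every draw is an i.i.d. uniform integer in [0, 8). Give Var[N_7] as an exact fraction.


3556138858071/4398046511104

Inter-arrival values over d=0..7: [1, 1, 2, 3, 2, 3, 1, 3]
Each d has probability 1/8, so the pmf of τ is: f(1) = 3/8, f(2) = 1/4, f(3) = 3/8
Let p_n(j) = P(N_n = j), with p_0 = [1]. Condition on τ_1: p_n(0) = P(τ > n), and for j >= 1, p_n(j) = Σ_{k<=n} f(k)·p_{n−k}(j−1)
p_1 = [5/8, 3/8]  (j = 0..1)
p_2 = [3/8, 31/64, 9/64]  (j = 0..2)
p_3 = [0, 43/64, 141/512, 27/512]  (j = 0..3)
p_4 = [0, 21/64, 263/512, 567/4096, 81/4096]  (j = 0..4)
p_5 = [0, 9/64, 121/256, 1287/4096, 2133/32768, 243/32768]  (j = 0..5)
p_6 = [0, 0, 99/256, 1675/4096, 5643/32768, 7695/262144, 729/262144]  (j = 0..6)
p_7 = [0, 0, 81/512, 1867/4096, 2325/8192, 23139/262144, 26973/2097152, 2187/2097152]  (j = 0..7)
E[N_7] = Σ j·p_7(j) = 7014771/2097152;  E[N_7²] = Σ j²·p_7(j) = 25159431/2097152
Var[N_7] = 25159431/2097152 − (7014771/2097152)² = 3556138858071/4398046511104


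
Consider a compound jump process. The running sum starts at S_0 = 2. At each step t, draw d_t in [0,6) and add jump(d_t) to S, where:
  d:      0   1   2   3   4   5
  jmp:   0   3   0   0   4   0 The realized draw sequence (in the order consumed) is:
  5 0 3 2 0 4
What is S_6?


t=0: S=2, d=5, jump=0, S_1=2
t=1: S=2, d=0, jump=0, S_2=2
t=2: S=2, d=3, jump=0, S_3=2
t=3: S=2, d=2, jump=0, S_4=2
t=4: S=2, d=0, jump=0, S_5=2
t=5: S=2, d=4, jump=4, S_6=6

6


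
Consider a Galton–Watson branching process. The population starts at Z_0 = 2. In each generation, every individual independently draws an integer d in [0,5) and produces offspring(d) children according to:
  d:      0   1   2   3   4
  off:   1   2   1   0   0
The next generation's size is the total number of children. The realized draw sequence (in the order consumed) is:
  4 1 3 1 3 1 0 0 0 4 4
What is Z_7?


0

gen 0: Z_0=2, draws=[4, 1], offspring=[0, 2], Z_1=2
gen 1: Z_1=2, draws=[3, 1], offspring=[0, 2], Z_2=2
gen 2: Z_2=2, draws=[3, 1], offspring=[0, 2], Z_3=2
gen 3: Z_3=2, draws=[0, 0], offspring=[1, 1], Z_4=2
gen 4: Z_4=2, draws=[0, 4], offspring=[1, 0], Z_5=1
gen 5: Z_5=1, draws=[4], offspring=[0], Z_6=0
gen 6: Z_6=0, draws=[], offspring=[], Z_7=0


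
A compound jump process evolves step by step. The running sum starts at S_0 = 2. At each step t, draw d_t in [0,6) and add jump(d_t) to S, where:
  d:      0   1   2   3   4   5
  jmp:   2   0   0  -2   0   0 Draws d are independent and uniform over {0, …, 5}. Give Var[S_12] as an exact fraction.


16

Outcome values over d=0..5: [2, 0, 0, -2, 0, 0]
Σy = 0, Σy² = 8, M = 6
μ = 0/6 = 0,  σ² = 8/6 − (0)² = 4/3
Independent increments: Var[S_12] = 12·σ² = 12·(4/3) = 16


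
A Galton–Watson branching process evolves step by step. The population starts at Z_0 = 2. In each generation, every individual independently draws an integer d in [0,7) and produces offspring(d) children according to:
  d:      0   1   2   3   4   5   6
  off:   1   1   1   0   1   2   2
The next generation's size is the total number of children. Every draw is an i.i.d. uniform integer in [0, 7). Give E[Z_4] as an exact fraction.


8192/2401

Outcome values over d=0..6: [1, 1, 1, 0, 1, 2, 2]
Σy = 8, Σy² = 12, M = 7
μ = 8/7 = 8/7,  σ² = 12/7 − (8/7)² = 20/49
E[Z_0] = 2
E[Z_1] = 8/7·E[Z_0] = 16/7
E[Z_2] = 8/7·E[Z_1] = 128/49
E[Z_3] = 8/7·E[Z_2] = 1024/343
E[Z_4] = 8/7·E[Z_3] = 8192/2401


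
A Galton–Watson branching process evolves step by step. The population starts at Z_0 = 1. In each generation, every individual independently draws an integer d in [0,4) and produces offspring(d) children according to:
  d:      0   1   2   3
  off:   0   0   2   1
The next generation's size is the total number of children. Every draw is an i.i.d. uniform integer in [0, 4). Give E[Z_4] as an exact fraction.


Outcome values over d=0..3: [0, 0, 2, 1]
Σy = 3, Σy² = 5, M = 4
μ = 3/4 = 3/4,  σ² = 5/4 − (3/4)² = 11/16
E[Z_0] = 1
E[Z_1] = 3/4·E[Z_0] = 3/4
E[Z_2] = 3/4·E[Z_1] = 9/16
E[Z_3] = 3/4·E[Z_2] = 27/64
E[Z_4] = 3/4·E[Z_3] = 81/256

81/256


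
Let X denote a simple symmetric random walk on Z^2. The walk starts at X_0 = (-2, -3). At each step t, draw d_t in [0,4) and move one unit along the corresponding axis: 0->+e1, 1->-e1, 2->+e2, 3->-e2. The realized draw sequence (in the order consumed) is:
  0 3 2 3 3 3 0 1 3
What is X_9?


(-1, -7)

t=0: X=(-2, -3), d=0 → +e1, X_1=(-1, -3)
t=1: X=(-1, -3), d=3 → -e2, X_2=(-1, -4)
t=2: X=(-1, -4), d=2 → +e2, X_3=(-1, -3)
t=3: X=(-1, -3), d=3 → -e2, X_4=(-1, -4)
t=4: X=(-1, -4), d=3 → -e2, X_5=(-1, -5)
t=5: X=(-1, -5), d=3 → -e2, X_6=(-1, -6)
t=6: X=(-1, -6), d=0 → +e1, X_7=(0, -6)
t=7: X=(0, -6), d=1 → -e1, X_8=(-1, -6)
t=8: X=(-1, -6), d=3 → -e2, X_9=(-1, -7)


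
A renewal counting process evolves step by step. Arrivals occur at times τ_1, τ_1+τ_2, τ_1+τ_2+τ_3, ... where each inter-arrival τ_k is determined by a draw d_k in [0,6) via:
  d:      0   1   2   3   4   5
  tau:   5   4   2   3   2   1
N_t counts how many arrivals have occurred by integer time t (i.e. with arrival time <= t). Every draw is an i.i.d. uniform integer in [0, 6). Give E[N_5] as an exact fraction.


12295/7776

Inter-arrival values over d=0..5: [5, 4, 2, 3, 2, 1]
Each d has probability 1/6, so the pmf of τ is: f(1) = 1/6, f(2) = 1/3, f(3) = 1/6, f(4) = 1/6, f(5) = 1/6
Renewal equation for m(n) = E[N_n]: condition on τ_1 = k (if k <= n, one arrival plus a fresh copy on the remaining n−k steps): m(n) = F(n) + Σ_{k<=n} f(k)·m(n−k), where F(n) = P(τ <= n) and m(0) = 0
m(1) = F(1) = 1/6
m(2) = F(2) + f(1)·m(1) = 1/2 + 1/6·1/6 = 19/36
m(3) = F(3) + f(1)·m(2) + f(2)·m(1) = 2/3 + 1/6·19/36 + 1/3·1/6 = 175/216
m(4) = F(4) + f(1)·m(3) + f(2)·m(2) + f(3)·m(1) = 5/6 + 1/6·175/216 + 1/3·19/36 + 1/6·1/6 = 1519/1296
m(5) = F(5) + f(1)·m(4) + f(2)·m(3) + f(3)·m(2) + f(4)·m(1) = 1 + 1/6·1519/1296 + 1/3·175/216 + 1/6·19/36 + 1/6·1/6 = 12295/7776
E[N_5] = m(5) = 12295/7776
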